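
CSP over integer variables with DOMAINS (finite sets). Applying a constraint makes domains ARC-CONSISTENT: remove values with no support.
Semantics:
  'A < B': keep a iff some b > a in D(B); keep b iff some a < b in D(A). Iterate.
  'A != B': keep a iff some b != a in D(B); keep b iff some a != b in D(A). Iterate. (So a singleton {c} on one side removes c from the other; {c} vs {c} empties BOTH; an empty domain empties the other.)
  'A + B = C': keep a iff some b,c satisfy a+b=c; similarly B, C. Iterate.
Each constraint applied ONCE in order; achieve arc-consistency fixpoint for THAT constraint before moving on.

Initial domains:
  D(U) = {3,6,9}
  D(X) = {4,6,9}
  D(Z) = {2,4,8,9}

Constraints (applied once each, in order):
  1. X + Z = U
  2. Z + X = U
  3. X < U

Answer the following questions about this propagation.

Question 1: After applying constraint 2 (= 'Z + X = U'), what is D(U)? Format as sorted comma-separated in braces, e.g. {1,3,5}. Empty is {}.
Answer: {6}

Derivation:
Constraint 1 (X + Z = U) on D(X)={4,6,9} D(Z)={2,4,8,9} D(U)={3,6,9}: X {4,6,9}->{4}; Z {2,4,8,9}->{2}; U {3,6,9}->{6}
Constraint 2 (Z + X = U) on D(Z)={2} D(X)={4} D(U)={6}: no change
So after constraint 2: D(U) = {6}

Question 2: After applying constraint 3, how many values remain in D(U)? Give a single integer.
Answer: 1

Derivation:
Constraint 1 (X + Z = U) on D(X)={4,6,9} D(Z)={2,4,8,9} D(U)={3,6,9}: X {4,6,9}->{4}; Z {2,4,8,9}->{2}; U {3,6,9}->{6}
Constraint 2 (Z + X = U) on D(Z)={2} D(X)={4} D(U)={6}: no change
Constraint 3 (X < U) on D(X)={4} D(U)={6}: no change
So after constraint 3: D(U)={6}, size = 1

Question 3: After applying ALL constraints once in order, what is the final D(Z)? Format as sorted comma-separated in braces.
Constraint 1 (X + Z = U) on D(X)={4,6,9} D(Z)={2,4,8,9} D(U)={3,6,9}: X {4,6,9}->{4}; Z {2,4,8,9}->{2}; U {3,6,9}->{6}
Constraint 2 (Z + X = U) on D(Z)={2} D(X)={4} D(U)={6}: no change
Constraint 3 (X < U) on D(X)={4} D(U)={6}: no change
So after all 3 constraints: D(Z) = {2}

Answer: {2}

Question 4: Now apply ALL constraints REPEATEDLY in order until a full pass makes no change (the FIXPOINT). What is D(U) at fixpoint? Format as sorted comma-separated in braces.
pass 0 (initial): D(U)={3,6,9}
pass 1: U {3,6,9}->{6}; X {4,6,9}->{4}; Z {2,4,8,9}->{2}
pass 2: no change
Fixpoint after 2 passes: D(U) = {6}

Answer: {6}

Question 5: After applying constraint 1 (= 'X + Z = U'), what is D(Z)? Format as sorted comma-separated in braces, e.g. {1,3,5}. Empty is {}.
Answer: {2}

Derivation:
Constraint 1 (X + Z = U) on D(X)={4,6,9} D(Z)={2,4,8,9} D(U)={3,6,9}: X {4,6,9}->{4}; Z {2,4,8,9}->{2}; U {3,6,9}->{6}
So after constraint 1: D(Z) = {2}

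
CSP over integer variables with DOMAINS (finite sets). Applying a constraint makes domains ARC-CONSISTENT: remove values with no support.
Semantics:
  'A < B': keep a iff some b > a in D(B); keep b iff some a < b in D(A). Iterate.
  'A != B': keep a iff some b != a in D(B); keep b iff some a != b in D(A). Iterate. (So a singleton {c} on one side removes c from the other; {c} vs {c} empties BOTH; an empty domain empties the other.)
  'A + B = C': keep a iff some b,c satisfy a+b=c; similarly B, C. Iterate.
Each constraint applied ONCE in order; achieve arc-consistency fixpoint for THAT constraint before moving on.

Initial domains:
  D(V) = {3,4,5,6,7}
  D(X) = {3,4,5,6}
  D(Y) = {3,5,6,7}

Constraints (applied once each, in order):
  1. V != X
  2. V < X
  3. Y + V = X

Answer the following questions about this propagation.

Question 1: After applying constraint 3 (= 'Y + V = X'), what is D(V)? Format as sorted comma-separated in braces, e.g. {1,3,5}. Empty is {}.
Constraint 1 (V != X) on D(V)={3,4,5,6,7} D(X)={3,4,5,6}: no change
Constraint 2 (V < X) on D(V)={3,4,5,6,7} D(X)={3,4,5,6}: V {3,4,5,6,7}->{3,4,5}; X {3,4,5,6}->{4,5,6}
Constraint 3 (Y + V = X) on D(Y)={3,5,6,7} D(V)={3,4,5} D(X)={4,5,6}: Y {3,5,6,7}->{3}; V {3,4,5}->{3}; X {4,5,6}->{6}
So after constraint 3: D(V) = {3}

Answer: {3}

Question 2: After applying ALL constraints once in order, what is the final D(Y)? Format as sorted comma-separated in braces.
Answer: {3}

Derivation:
Constraint 1 (V != X) on D(V)={3,4,5,6,7} D(X)={3,4,5,6}: no change
Constraint 2 (V < X) on D(V)={3,4,5,6,7} D(X)={3,4,5,6}: V {3,4,5,6,7}->{3,4,5}; X {3,4,5,6}->{4,5,6}
Constraint 3 (Y + V = X) on D(Y)={3,5,6,7} D(V)={3,4,5} D(X)={4,5,6}: Y {3,5,6,7}->{3}; V {3,4,5}->{3}; X {4,5,6}->{6}
So after all 3 constraints: D(Y) = {3}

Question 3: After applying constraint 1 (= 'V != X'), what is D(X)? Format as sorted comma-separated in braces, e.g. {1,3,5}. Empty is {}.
Constraint 1 (V != X) on D(V)={3,4,5,6,7} D(X)={3,4,5,6}: no change
So after constraint 1: D(X) = {3,4,5,6}

Answer: {3,4,5,6}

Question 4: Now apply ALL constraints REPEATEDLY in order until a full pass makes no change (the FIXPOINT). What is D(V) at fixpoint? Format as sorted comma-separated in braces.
Answer: {3}

Derivation:
pass 0 (initial): D(V)={3,4,5,6,7}
pass 1: V {3,4,5,6,7}->{3}; X {3,4,5,6}->{6}; Y {3,5,6,7}->{3}
pass 2: no change
Fixpoint after 2 passes: D(V) = {3}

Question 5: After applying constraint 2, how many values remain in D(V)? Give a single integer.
Constraint 1 (V != X) on D(V)={3,4,5,6,7} D(X)={3,4,5,6}: no change
Constraint 2 (V < X) on D(V)={3,4,5,6,7} D(X)={3,4,5,6}: V {3,4,5,6,7}->{3,4,5}; X {3,4,5,6}->{4,5,6}
So after constraint 2: D(V)={3,4,5}, size = 3

Answer: 3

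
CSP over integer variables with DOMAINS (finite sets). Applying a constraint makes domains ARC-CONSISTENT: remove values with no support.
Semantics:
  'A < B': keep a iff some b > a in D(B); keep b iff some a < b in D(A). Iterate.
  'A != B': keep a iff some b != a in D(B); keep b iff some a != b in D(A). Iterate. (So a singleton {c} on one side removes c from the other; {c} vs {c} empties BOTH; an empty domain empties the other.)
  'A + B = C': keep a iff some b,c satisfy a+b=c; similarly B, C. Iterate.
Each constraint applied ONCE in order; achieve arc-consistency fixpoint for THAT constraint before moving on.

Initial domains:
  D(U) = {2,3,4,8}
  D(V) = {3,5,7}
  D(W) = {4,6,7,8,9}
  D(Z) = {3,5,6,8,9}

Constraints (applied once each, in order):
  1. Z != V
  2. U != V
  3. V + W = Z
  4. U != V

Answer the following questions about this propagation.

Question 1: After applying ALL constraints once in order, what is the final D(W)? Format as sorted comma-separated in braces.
Answer: {4,6}

Derivation:
Constraint 1 (Z != V) on D(Z)={3,5,6,8,9} D(V)={3,5,7}: no change
Constraint 2 (U != V) on D(U)={2,3,4,8} D(V)={3,5,7}: no change
Constraint 3 (V + W = Z) on D(V)={3,5,7} D(W)={4,6,7,8,9} D(Z)={3,5,6,8,9}: V {3,5,7}->{3,5}; W {4,6,7,8,9}->{4,6}; Z {3,5,6,8,9}->{9}
Constraint 4 (U != V) on D(U)={2,3,4,8} D(V)={3,5}: no change
So after all 4 constraints: D(W) = {4,6}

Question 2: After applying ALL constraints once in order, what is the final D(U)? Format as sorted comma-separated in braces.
Answer: {2,3,4,8}

Derivation:
Constraint 1 (Z != V) on D(Z)={3,5,6,8,9} D(V)={3,5,7}: no change
Constraint 2 (U != V) on D(U)={2,3,4,8} D(V)={3,5,7}: no change
Constraint 3 (V + W = Z) on D(V)={3,5,7} D(W)={4,6,7,8,9} D(Z)={3,5,6,8,9}: V {3,5,7}->{3,5}; W {4,6,7,8,9}->{4,6}; Z {3,5,6,8,9}->{9}
Constraint 4 (U != V) on D(U)={2,3,4,8} D(V)={3,5}: no change
So after all 4 constraints: D(U) = {2,3,4,8}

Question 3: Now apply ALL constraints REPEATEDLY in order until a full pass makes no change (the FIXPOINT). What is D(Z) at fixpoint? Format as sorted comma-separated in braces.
Answer: {9}

Derivation:
pass 0 (initial): D(Z)={3,5,6,8,9}
pass 1: V {3,5,7}->{3,5}; W {4,6,7,8,9}->{4,6}; Z {3,5,6,8,9}->{9}
pass 2: no change
Fixpoint after 2 passes: D(Z) = {9}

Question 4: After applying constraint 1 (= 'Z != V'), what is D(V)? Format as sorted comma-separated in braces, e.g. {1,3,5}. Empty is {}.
Answer: {3,5,7}

Derivation:
Constraint 1 (Z != V) on D(Z)={3,5,6,8,9} D(V)={3,5,7}: no change
So after constraint 1: D(V) = {3,5,7}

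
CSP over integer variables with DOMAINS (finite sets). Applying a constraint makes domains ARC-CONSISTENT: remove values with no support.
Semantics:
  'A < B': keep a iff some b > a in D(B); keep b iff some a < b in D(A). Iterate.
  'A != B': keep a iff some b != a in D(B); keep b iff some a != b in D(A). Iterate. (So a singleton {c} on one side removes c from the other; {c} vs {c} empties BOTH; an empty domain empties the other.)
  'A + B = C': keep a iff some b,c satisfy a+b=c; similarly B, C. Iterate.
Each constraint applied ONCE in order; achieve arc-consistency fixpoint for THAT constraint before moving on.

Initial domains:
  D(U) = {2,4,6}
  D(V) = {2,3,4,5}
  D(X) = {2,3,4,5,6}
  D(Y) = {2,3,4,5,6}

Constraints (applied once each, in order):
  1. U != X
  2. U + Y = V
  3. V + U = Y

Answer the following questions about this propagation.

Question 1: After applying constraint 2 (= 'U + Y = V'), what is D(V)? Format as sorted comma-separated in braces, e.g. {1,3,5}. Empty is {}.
Answer: {4,5}

Derivation:
Constraint 1 (U != X) on D(U)={2,4,6} D(X)={2,3,4,5,6}: no change
Constraint 2 (U + Y = V) on D(U)={2,4,6} D(Y)={2,3,4,5,6} D(V)={2,3,4,5}: U {2,4,6}->{2}; Y {2,3,4,5,6}->{2,3}; V {2,3,4,5}->{4,5}
So after constraint 2: D(V) = {4,5}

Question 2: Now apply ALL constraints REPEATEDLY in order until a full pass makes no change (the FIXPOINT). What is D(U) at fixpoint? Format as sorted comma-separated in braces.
Answer: {}

Derivation:
pass 0 (initial): D(U)={2,4,6}
pass 1: U {2,4,6}->{}; V {2,3,4,5}->{}; Y {2,3,4,5,6}->{}
pass 2: X {2,3,4,5,6}->{}
pass 3: no change
Fixpoint after 3 passes: D(U) = {}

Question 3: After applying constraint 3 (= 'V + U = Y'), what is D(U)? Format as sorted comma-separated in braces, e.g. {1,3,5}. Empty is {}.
Constraint 1 (U != X) on D(U)={2,4,6} D(X)={2,3,4,5,6}: no change
Constraint 2 (U + Y = V) on D(U)={2,4,6} D(Y)={2,3,4,5,6} D(V)={2,3,4,5}: U {2,4,6}->{2}; Y {2,3,4,5,6}->{2,3}; V {2,3,4,5}->{4,5}
Constraint 3 (V + U = Y) on D(V)={4,5} D(U)={2} D(Y)={2,3}: V {4,5}->{}; U {2}->{}; Y {2,3}->{}
So after constraint 3: D(U) = {}

Answer: {}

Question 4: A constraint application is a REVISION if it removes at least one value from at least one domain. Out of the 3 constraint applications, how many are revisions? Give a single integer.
Constraint 1 (U != X) on D(U)={2,4,6} D(X)={2,3,4,5,6}: no change => not a revision
Constraint 2 (U + Y = V) on D(U)={2,4,6} D(Y)={2,3,4,5,6} D(V)={2,3,4,5}: U {2,4,6}->{2}; Y {2,3,4,5,6}->{2,3}; V {2,3,4,5}->{4,5} => REVISION
Constraint 3 (V + U = Y) on D(V)={4,5} D(U)={2} D(Y)={2,3}: V {4,5}->{}; U {2}->{}; Y {2,3}->{} => REVISION
Total revisions = 2

Answer: 2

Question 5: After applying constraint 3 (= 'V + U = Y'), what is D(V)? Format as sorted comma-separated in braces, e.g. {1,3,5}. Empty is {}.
Answer: {}

Derivation:
Constraint 1 (U != X) on D(U)={2,4,6} D(X)={2,3,4,5,6}: no change
Constraint 2 (U + Y = V) on D(U)={2,4,6} D(Y)={2,3,4,5,6} D(V)={2,3,4,5}: U {2,4,6}->{2}; Y {2,3,4,5,6}->{2,3}; V {2,3,4,5}->{4,5}
Constraint 3 (V + U = Y) on D(V)={4,5} D(U)={2} D(Y)={2,3}: V {4,5}->{}; U {2}->{}; Y {2,3}->{}
So after constraint 3: D(V) = {}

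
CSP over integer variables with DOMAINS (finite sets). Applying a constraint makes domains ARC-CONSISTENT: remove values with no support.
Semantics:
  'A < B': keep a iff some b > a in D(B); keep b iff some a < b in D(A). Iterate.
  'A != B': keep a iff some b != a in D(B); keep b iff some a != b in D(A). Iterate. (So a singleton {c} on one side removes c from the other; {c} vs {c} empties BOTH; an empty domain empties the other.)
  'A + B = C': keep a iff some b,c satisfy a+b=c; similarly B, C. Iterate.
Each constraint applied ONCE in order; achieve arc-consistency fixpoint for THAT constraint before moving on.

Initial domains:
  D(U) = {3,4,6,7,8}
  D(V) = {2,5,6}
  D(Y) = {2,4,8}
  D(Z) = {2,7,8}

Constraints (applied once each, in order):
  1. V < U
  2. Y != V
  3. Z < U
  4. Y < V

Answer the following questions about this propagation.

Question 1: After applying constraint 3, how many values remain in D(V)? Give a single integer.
Answer: 3

Derivation:
Constraint 1 (V < U) on D(V)={2,5,6} D(U)={3,4,6,7,8}: no change
Constraint 2 (Y != V) on D(Y)={2,4,8} D(V)={2,5,6}: no change
Constraint 3 (Z < U) on D(Z)={2,7,8} D(U)={3,4,6,7,8}: Z {2,7,8}->{2,7}
So after constraint 3: D(V)={2,5,6}, size = 3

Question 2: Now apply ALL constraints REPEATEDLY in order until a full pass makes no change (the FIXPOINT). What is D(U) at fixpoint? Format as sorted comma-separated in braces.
pass 0 (initial): D(U)={3,4,6,7,8}
pass 1: V {2,5,6}->{5,6}; Y {2,4,8}->{2,4}; Z {2,7,8}->{2,7}
pass 2: U {3,4,6,7,8}->{6,7,8}
pass 3: no change
Fixpoint after 3 passes: D(U) = {6,7,8}

Answer: {6,7,8}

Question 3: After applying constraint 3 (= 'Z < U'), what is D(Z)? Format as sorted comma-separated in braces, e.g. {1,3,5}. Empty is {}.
Constraint 1 (V < U) on D(V)={2,5,6} D(U)={3,4,6,7,8}: no change
Constraint 2 (Y != V) on D(Y)={2,4,8} D(V)={2,5,6}: no change
Constraint 3 (Z < U) on D(Z)={2,7,8} D(U)={3,4,6,7,8}: Z {2,7,8}->{2,7}
So after constraint 3: D(Z) = {2,7}

Answer: {2,7}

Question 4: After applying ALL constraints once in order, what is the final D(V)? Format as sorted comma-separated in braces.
Answer: {5,6}

Derivation:
Constraint 1 (V < U) on D(V)={2,5,6} D(U)={3,4,6,7,8}: no change
Constraint 2 (Y != V) on D(Y)={2,4,8} D(V)={2,5,6}: no change
Constraint 3 (Z < U) on D(Z)={2,7,8} D(U)={3,4,6,7,8}: Z {2,7,8}->{2,7}
Constraint 4 (Y < V) on D(Y)={2,4,8} D(V)={2,5,6}: Y {2,4,8}->{2,4}; V {2,5,6}->{5,6}
So after all 4 constraints: D(V) = {5,6}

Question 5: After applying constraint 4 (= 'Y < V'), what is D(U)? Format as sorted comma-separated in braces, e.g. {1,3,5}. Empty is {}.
Constraint 1 (V < U) on D(V)={2,5,6} D(U)={3,4,6,7,8}: no change
Constraint 2 (Y != V) on D(Y)={2,4,8} D(V)={2,5,6}: no change
Constraint 3 (Z < U) on D(Z)={2,7,8} D(U)={3,4,6,7,8}: Z {2,7,8}->{2,7}
Constraint 4 (Y < V) on D(Y)={2,4,8} D(V)={2,5,6}: Y {2,4,8}->{2,4}; V {2,5,6}->{5,6}
So after constraint 4: D(U) = {3,4,6,7,8}

Answer: {3,4,6,7,8}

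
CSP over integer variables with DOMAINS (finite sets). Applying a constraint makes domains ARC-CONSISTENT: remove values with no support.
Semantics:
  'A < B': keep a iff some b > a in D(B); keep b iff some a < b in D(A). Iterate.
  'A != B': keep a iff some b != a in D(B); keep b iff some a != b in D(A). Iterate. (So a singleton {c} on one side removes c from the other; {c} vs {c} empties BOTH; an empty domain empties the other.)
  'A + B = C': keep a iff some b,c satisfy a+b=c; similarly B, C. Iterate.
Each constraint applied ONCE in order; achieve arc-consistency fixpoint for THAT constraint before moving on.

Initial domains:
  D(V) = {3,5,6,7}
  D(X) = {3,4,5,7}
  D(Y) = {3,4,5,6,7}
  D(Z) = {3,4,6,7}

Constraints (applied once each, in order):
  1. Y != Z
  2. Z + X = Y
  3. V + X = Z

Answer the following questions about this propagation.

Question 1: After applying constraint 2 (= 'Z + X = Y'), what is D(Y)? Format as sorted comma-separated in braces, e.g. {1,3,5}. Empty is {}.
Constraint 1 (Y != Z) on D(Y)={3,4,5,6,7} D(Z)={3,4,6,7}: no change
Constraint 2 (Z + X = Y) on D(Z)={3,4,6,7} D(X)={3,4,5,7} D(Y)={3,4,5,6,7}: Z {3,4,6,7}->{3,4}; X {3,4,5,7}->{3,4}; Y {3,4,5,6,7}->{6,7}
So after constraint 2: D(Y) = {6,7}

Answer: {6,7}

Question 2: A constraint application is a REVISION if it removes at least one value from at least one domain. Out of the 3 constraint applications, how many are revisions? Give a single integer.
Constraint 1 (Y != Z) on D(Y)={3,4,5,6,7} D(Z)={3,4,6,7}: no change => not a revision
Constraint 2 (Z + X = Y) on D(Z)={3,4,6,7} D(X)={3,4,5,7} D(Y)={3,4,5,6,7}: Z {3,4,6,7}->{3,4}; X {3,4,5,7}->{3,4}; Y {3,4,5,6,7}->{6,7} => REVISION
Constraint 3 (V + X = Z) on D(V)={3,5,6,7} D(X)={3,4} D(Z)={3,4}: V {3,5,6,7}->{}; X {3,4}->{}; Z {3,4}->{} => REVISION
Total revisions = 2

Answer: 2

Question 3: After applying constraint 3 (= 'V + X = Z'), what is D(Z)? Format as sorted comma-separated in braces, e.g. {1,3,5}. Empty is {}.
Answer: {}

Derivation:
Constraint 1 (Y != Z) on D(Y)={3,4,5,6,7} D(Z)={3,4,6,7}: no change
Constraint 2 (Z + X = Y) on D(Z)={3,4,6,7} D(X)={3,4,5,7} D(Y)={3,4,5,6,7}: Z {3,4,6,7}->{3,4}; X {3,4,5,7}->{3,4}; Y {3,4,5,6,7}->{6,7}
Constraint 3 (V + X = Z) on D(V)={3,5,6,7} D(X)={3,4} D(Z)={3,4}: V {3,5,6,7}->{}; X {3,4}->{}; Z {3,4}->{}
So after constraint 3: D(Z) = {}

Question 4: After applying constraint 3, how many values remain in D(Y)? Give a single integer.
Answer: 2

Derivation:
Constraint 1 (Y != Z) on D(Y)={3,4,5,6,7} D(Z)={3,4,6,7}: no change
Constraint 2 (Z + X = Y) on D(Z)={3,4,6,7} D(X)={3,4,5,7} D(Y)={3,4,5,6,7}: Z {3,4,6,7}->{3,4}; X {3,4,5,7}->{3,4}; Y {3,4,5,6,7}->{6,7}
Constraint 3 (V + X = Z) on D(V)={3,5,6,7} D(X)={3,4} D(Z)={3,4}: V {3,5,6,7}->{}; X {3,4}->{}; Z {3,4}->{}
So after constraint 3: D(Y)={6,7}, size = 2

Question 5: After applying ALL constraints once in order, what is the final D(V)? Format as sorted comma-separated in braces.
Constraint 1 (Y != Z) on D(Y)={3,4,5,6,7} D(Z)={3,4,6,7}: no change
Constraint 2 (Z + X = Y) on D(Z)={3,4,6,7} D(X)={3,4,5,7} D(Y)={3,4,5,6,7}: Z {3,4,6,7}->{3,4}; X {3,4,5,7}->{3,4}; Y {3,4,5,6,7}->{6,7}
Constraint 3 (V + X = Z) on D(V)={3,5,6,7} D(X)={3,4} D(Z)={3,4}: V {3,5,6,7}->{}; X {3,4}->{}; Z {3,4}->{}
So after all 3 constraints: D(V) = {}

Answer: {}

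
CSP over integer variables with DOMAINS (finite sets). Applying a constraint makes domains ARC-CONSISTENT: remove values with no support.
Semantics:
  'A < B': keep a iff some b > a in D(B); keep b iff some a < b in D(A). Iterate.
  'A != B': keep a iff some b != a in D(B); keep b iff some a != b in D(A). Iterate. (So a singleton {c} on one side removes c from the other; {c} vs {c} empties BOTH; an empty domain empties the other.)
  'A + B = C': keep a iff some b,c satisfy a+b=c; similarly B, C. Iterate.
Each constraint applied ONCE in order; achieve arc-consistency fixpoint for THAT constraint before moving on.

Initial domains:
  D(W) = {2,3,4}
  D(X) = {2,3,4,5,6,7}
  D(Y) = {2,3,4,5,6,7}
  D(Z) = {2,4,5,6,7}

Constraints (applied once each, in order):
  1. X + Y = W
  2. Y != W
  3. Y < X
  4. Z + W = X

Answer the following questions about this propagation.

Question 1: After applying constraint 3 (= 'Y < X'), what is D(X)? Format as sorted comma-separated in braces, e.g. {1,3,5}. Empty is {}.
Answer: {}

Derivation:
Constraint 1 (X + Y = W) on D(X)={2,3,4,5,6,7} D(Y)={2,3,4,5,6,7} D(W)={2,3,4}: X {2,3,4,5,6,7}->{2}; Y {2,3,4,5,6,7}->{2}; W {2,3,4}->{4}
Constraint 2 (Y != W) on D(Y)={2} D(W)={4}: no change
Constraint 3 (Y < X) on D(Y)={2} D(X)={2}: Y {2}->{}; X {2}->{}
So after constraint 3: D(X) = {}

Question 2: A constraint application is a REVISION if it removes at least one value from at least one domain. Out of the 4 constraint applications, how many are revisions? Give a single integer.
Answer: 3

Derivation:
Constraint 1 (X + Y = W) on D(X)={2,3,4,5,6,7} D(Y)={2,3,4,5,6,7} D(W)={2,3,4}: X {2,3,4,5,6,7}->{2}; Y {2,3,4,5,6,7}->{2}; W {2,3,4}->{4} => REVISION
Constraint 2 (Y != W) on D(Y)={2} D(W)={4}: no change => not a revision
Constraint 3 (Y < X) on D(Y)={2} D(X)={2}: Y {2}->{}; X {2}->{} => REVISION
Constraint 4 (Z + W = X) on D(Z)={2,4,5,6,7} D(W)={4} D(X)={}: Z {2,4,5,6,7}->{}; W {4}->{} => REVISION
Total revisions = 3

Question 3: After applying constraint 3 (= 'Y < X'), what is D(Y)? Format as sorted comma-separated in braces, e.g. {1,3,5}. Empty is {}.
Constraint 1 (X + Y = W) on D(X)={2,3,4,5,6,7} D(Y)={2,3,4,5,6,7} D(W)={2,3,4}: X {2,3,4,5,6,7}->{2}; Y {2,3,4,5,6,7}->{2}; W {2,3,4}->{4}
Constraint 2 (Y != W) on D(Y)={2} D(W)={4}: no change
Constraint 3 (Y < X) on D(Y)={2} D(X)={2}: Y {2}->{}; X {2}->{}
So after constraint 3: D(Y) = {}

Answer: {}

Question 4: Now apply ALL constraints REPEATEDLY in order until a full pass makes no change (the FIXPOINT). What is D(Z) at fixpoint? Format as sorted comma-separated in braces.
Answer: {}

Derivation:
pass 0 (initial): D(Z)={2,4,5,6,7}
pass 1: W {2,3,4}->{}; X {2,3,4,5,6,7}->{}; Y {2,3,4,5,6,7}->{}; Z {2,4,5,6,7}->{}
pass 2: no change
Fixpoint after 2 passes: D(Z) = {}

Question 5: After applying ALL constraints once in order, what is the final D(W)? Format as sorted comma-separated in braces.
Answer: {}

Derivation:
Constraint 1 (X + Y = W) on D(X)={2,3,4,5,6,7} D(Y)={2,3,4,5,6,7} D(W)={2,3,4}: X {2,3,4,5,6,7}->{2}; Y {2,3,4,5,6,7}->{2}; W {2,3,4}->{4}
Constraint 2 (Y != W) on D(Y)={2} D(W)={4}: no change
Constraint 3 (Y < X) on D(Y)={2} D(X)={2}: Y {2}->{}; X {2}->{}
Constraint 4 (Z + W = X) on D(Z)={2,4,5,6,7} D(W)={4} D(X)={}: Z {2,4,5,6,7}->{}; W {4}->{}
So after all 4 constraints: D(W) = {}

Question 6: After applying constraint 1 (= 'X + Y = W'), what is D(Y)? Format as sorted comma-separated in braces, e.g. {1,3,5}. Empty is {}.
Constraint 1 (X + Y = W) on D(X)={2,3,4,5,6,7} D(Y)={2,3,4,5,6,7} D(W)={2,3,4}: X {2,3,4,5,6,7}->{2}; Y {2,3,4,5,6,7}->{2}; W {2,3,4}->{4}
So after constraint 1: D(Y) = {2}

Answer: {2}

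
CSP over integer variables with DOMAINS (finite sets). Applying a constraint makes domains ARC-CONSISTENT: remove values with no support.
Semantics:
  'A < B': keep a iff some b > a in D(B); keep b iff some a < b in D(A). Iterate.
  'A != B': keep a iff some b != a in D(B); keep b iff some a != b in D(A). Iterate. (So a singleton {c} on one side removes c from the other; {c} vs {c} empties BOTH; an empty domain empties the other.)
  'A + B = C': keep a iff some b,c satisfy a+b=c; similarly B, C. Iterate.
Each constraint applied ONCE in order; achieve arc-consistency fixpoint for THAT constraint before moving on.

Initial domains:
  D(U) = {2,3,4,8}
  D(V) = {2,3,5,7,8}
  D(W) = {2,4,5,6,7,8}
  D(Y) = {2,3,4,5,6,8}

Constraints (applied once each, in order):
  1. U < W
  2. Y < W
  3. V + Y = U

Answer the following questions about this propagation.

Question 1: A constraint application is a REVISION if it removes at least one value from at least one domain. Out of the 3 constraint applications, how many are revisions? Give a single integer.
Constraint 1 (U < W) on D(U)={2,3,4,8} D(W)={2,4,5,6,7,8}: U {2,3,4,8}->{2,3,4}; W {2,4,5,6,7,8}->{4,5,6,7,8} => REVISION
Constraint 2 (Y < W) on D(Y)={2,3,4,5,6,8} D(W)={4,5,6,7,8}: Y {2,3,4,5,6,8}->{2,3,4,5,6} => REVISION
Constraint 3 (V + Y = U) on D(V)={2,3,5,7,8} D(Y)={2,3,4,5,6} D(U)={2,3,4}: V {2,3,5,7,8}->{2}; Y {2,3,4,5,6}->{2}; U {2,3,4}->{4} => REVISION
Total revisions = 3

Answer: 3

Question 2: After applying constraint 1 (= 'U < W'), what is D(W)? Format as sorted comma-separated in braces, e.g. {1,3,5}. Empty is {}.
Answer: {4,5,6,7,8}

Derivation:
Constraint 1 (U < W) on D(U)={2,3,4,8} D(W)={2,4,5,6,7,8}: U {2,3,4,8}->{2,3,4}; W {2,4,5,6,7,8}->{4,5,6,7,8}
So after constraint 1: D(W) = {4,5,6,7,8}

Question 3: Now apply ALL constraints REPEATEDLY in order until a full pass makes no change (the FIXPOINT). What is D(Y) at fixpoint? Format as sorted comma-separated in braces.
pass 0 (initial): D(Y)={2,3,4,5,6,8}
pass 1: U {2,3,4,8}->{4}; V {2,3,5,7,8}->{2}; W {2,4,5,6,7,8}->{4,5,6,7,8}; Y {2,3,4,5,6,8}->{2}
pass 2: W {4,5,6,7,8}->{5,6,7,8}
pass 3: no change
Fixpoint after 3 passes: D(Y) = {2}

Answer: {2}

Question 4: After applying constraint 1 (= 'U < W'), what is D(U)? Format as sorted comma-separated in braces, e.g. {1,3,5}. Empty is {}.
Answer: {2,3,4}

Derivation:
Constraint 1 (U < W) on D(U)={2,3,4,8} D(W)={2,4,5,6,7,8}: U {2,3,4,8}->{2,3,4}; W {2,4,5,6,7,8}->{4,5,6,7,8}
So after constraint 1: D(U) = {2,3,4}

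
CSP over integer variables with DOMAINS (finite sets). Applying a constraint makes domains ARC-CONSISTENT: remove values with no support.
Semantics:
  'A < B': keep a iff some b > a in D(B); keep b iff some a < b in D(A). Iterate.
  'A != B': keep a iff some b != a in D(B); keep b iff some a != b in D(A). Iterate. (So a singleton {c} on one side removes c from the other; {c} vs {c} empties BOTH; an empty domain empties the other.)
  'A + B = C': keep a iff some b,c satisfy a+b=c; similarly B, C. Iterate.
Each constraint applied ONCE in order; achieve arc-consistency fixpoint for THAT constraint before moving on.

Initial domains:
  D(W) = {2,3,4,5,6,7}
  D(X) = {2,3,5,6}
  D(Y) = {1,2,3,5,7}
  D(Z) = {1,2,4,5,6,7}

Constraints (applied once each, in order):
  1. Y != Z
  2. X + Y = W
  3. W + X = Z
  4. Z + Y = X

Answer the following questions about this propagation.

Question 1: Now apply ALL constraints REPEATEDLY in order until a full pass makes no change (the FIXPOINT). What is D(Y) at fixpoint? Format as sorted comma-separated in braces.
Answer: {}

Derivation:
pass 0 (initial): D(Y)={1,2,3,5,7}
pass 1: W {2,3,4,5,6,7}->{3,4,5}; X {2,3,5,6}->{}; Y {1,2,3,5,7}->{}; Z {1,2,4,5,6,7}->{}
pass 2: W {3,4,5}->{}
pass 3: no change
Fixpoint after 3 passes: D(Y) = {}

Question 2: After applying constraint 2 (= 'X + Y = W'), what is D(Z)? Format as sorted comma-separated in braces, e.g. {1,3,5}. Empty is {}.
Constraint 1 (Y != Z) on D(Y)={1,2,3,5,7} D(Z)={1,2,4,5,6,7}: no change
Constraint 2 (X + Y = W) on D(X)={2,3,5,6} D(Y)={1,2,3,5,7} D(W)={2,3,4,5,6,7}: Y {1,2,3,5,7}->{1,2,3,5}; W {2,3,4,5,6,7}->{3,4,5,6,7}
So after constraint 2: D(Z) = {1,2,4,5,6,7}

Answer: {1,2,4,5,6,7}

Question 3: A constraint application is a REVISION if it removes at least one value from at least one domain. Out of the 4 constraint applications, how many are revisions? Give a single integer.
Constraint 1 (Y != Z) on D(Y)={1,2,3,5,7} D(Z)={1,2,4,5,6,7}: no change => not a revision
Constraint 2 (X + Y = W) on D(X)={2,3,5,6} D(Y)={1,2,3,5,7} D(W)={2,3,4,5,6,7}: Y {1,2,3,5,7}->{1,2,3,5}; W {2,3,4,5,6,7}->{3,4,5,6,7} => REVISION
Constraint 3 (W + X = Z) on D(W)={3,4,5,6,7} D(X)={2,3,5,6} D(Z)={1,2,4,5,6,7}: W {3,4,5,6,7}->{3,4,5}; X {2,3,5,6}->{2,3}; Z {1,2,4,5,6,7}->{5,6,7} => REVISION
Constraint 4 (Z + Y = X) on D(Z)={5,6,7} D(Y)={1,2,3,5} D(X)={2,3}: Z {5,6,7}->{}; Y {1,2,3,5}->{}; X {2,3}->{} => REVISION
Total revisions = 3

Answer: 3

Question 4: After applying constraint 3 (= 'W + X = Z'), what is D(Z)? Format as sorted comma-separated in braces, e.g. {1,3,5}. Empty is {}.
Constraint 1 (Y != Z) on D(Y)={1,2,3,5,7} D(Z)={1,2,4,5,6,7}: no change
Constraint 2 (X + Y = W) on D(X)={2,3,5,6} D(Y)={1,2,3,5,7} D(W)={2,3,4,5,6,7}: Y {1,2,3,5,7}->{1,2,3,5}; W {2,3,4,5,6,7}->{3,4,5,6,7}
Constraint 3 (W + X = Z) on D(W)={3,4,5,6,7} D(X)={2,3,5,6} D(Z)={1,2,4,5,6,7}: W {3,4,5,6,7}->{3,4,5}; X {2,3,5,6}->{2,3}; Z {1,2,4,5,6,7}->{5,6,7}
So after constraint 3: D(Z) = {5,6,7}

Answer: {5,6,7}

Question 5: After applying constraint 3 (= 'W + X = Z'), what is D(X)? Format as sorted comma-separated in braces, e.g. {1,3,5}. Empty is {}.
Constraint 1 (Y != Z) on D(Y)={1,2,3,5,7} D(Z)={1,2,4,5,6,7}: no change
Constraint 2 (X + Y = W) on D(X)={2,3,5,6} D(Y)={1,2,3,5,7} D(W)={2,3,4,5,6,7}: Y {1,2,3,5,7}->{1,2,3,5}; W {2,3,4,5,6,7}->{3,4,5,6,7}
Constraint 3 (W + X = Z) on D(W)={3,4,5,6,7} D(X)={2,3,5,6} D(Z)={1,2,4,5,6,7}: W {3,4,5,6,7}->{3,4,5}; X {2,3,5,6}->{2,3}; Z {1,2,4,5,6,7}->{5,6,7}
So after constraint 3: D(X) = {2,3}

Answer: {2,3}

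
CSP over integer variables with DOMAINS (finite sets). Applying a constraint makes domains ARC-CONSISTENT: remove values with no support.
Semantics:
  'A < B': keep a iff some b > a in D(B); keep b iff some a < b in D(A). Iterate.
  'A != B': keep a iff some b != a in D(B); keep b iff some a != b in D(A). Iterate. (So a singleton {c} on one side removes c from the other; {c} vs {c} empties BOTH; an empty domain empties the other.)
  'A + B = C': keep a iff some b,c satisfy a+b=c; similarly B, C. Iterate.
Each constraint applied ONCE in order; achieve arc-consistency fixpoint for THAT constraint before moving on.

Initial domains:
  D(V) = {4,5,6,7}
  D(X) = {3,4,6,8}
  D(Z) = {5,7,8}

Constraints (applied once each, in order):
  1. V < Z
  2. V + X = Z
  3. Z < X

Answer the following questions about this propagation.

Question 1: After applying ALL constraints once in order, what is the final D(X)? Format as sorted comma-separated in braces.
Answer: {}

Derivation:
Constraint 1 (V < Z) on D(V)={4,5,6,7} D(Z)={5,7,8}: no change
Constraint 2 (V + X = Z) on D(V)={4,5,6,7} D(X)={3,4,6,8} D(Z)={5,7,8}: V {4,5,6,7}->{4,5}; X {3,4,6,8}->{3,4}; Z {5,7,8}->{7,8}
Constraint 3 (Z < X) on D(Z)={7,8} D(X)={3,4}: Z {7,8}->{}; X {3,4}->{}
So after all 3 constraints: D(X) = {}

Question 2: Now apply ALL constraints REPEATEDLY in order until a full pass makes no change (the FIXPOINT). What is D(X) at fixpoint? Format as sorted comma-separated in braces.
pass 0 (initial): D(X)={3,4,6,8}
pass 1: V {4,5,6,7}->{4,5}; X {3,4,6,8}->{}; Z {5,7,8}->{}
pass 2: V {4,5}->{}
pass 3: no change
Fixpoint after 3 passes: D(X) = {}

Answer: {}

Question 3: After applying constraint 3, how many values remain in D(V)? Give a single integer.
Constraint 1 (V < Z) on D(V)={4,5,6,7} D(Z)={5,7,8}: no change
Constraint 2 (V + X = Z) on D(V)={4,5,6,7} D(X)={3,4,6,8} D(Z)={5,7,8}: V {4,5,6,7}->{4,5}; X {3,4,6,8}->{3,4}; Z {5,7,8}->{7,8}
Constraint 3 (Z < X) on D(Z)={7,8} D(X)={3,4}: Z {7,8}->{}; X {3,4}->{}
So after constraint 3: D(V)={4,5}, size = 2

Answer: 2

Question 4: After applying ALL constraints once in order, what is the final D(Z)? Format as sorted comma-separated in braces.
Constraint 1 (V < Z) on D(V)={4,5,6,7} D(Z)={5,7,8}: no change
Constraint 2 (V + X = Z) on D(V)={4,5,6,7} D(X)={3,4,6,8} D(Z)={5,7,8}: V {4,5,6,7}->{4,5}; X {3,4,6,8}->{3,4}; Z {5,7,8}->{7,8}
Constraint 3 (Z < X) on D(Z)={7,8} D(X)={3,4}: Z {7,8}->{}; X {3,4}->{}
So after all 3 constraints: D(Z) = {}

Answer: {}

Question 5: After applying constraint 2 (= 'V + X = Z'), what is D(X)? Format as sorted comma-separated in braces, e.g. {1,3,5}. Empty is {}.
Answer: {3,4}

Derivation:
Constraint 1 (V < Z) on D(V)={4,5,6,7} D(Z)={5,7,8}: no change
Constraint 2 (V + X = Z) on D(V)={4,5,6,7} D(X)={3,4,6,8} D(Z)={5,7,8}: V {4,5,6,7}->{4,5}; X {3,4,6,8}->{3,4}; Z {5,7,8}->{7,8}
So after constraint 2: D(X) = {3,4}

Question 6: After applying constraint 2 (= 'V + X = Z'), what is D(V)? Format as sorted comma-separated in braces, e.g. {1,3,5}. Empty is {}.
Constraint 1 (V < Z) on D(V)={4,5,6,7} D(Z)={5,7,8}: no change
Constraint 2 (V + X = Z) on D(V)={4,5,6,7} D(X)={3,4,6,8} D(Z)={5,7,8}: V {4,5,6,7}->{4,5}; X {3,4,6,8}->{3,4}; Z {5,7,8}->{7,8}
So after constraint 2: D(V) = {4,5}

Answer: {4,5}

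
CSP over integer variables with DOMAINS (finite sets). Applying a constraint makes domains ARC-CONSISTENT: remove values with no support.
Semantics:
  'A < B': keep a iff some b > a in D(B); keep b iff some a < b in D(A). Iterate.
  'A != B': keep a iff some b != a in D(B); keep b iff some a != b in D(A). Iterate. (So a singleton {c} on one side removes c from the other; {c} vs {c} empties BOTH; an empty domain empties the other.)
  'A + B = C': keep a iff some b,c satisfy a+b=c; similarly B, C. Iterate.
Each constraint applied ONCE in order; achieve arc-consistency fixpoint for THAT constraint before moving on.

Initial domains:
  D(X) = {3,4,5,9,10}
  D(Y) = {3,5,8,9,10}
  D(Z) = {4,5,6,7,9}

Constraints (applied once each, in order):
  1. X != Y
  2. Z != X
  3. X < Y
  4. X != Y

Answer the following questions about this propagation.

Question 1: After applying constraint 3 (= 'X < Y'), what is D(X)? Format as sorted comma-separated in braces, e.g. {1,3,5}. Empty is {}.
Constraint 1 (X != Y) on D(X)={3,4,5,9,10} D(Y)={3,5,8,9,10}: no change
Constraint 2 (Z != X) on D(Z)={4,5,6,7,9} D(X)={3,4,5,9,10}: no change
Constraint 3 (X < Y) on D(X)={3,4,5,9,10} D(Y)={3,5,8,9,10}: X {3,4,5,9,10}->{3,4,5,9}; Y {3,5,8,9,10}->{5,8,9,10}
So after constraint 3: D(X) = {3,4,5,9}

Answer: {3,4,5,9}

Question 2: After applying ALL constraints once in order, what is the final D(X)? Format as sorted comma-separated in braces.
Answer: {3,4,5,9}

Derivation:
Constraint 1 (X != Y) on D(X)={3,4,5,9,10} D(Y)={3,5,8,9,10}: no change
Constraint 2 (Z != X) on D(Z)={4,5,6,7,9} D(X)={3,4,5,9,10}: no change
Constraint 3 (X < Y) on D(X)={3,4,5,9,10} D(Y)={3,5,8,9,10}: X {3,4,5,9,10}->{3,4,5,9}; Y {3,5,8,9,10}->{5,8,9,10}
Constraint 4 (X != Y) on D(X)={3,4,5,9} D(Y)={5,8,9,10}: no change
So after all 4 constraints: D(X) = {3,4,5,9}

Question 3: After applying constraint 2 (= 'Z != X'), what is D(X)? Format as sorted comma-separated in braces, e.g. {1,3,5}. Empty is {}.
Constraint 1 (X != Y) on D(X)={3,4,5,9,10} D(Y)={3,5,8,9,10}: no change
Constraint 2 (Z != X) on D(Z)={4,5,6,7,9} D(X)={3,4,5,9,10}: no change
So after constraint 2: D(X) = {3,4,5,9,10}

Answer: {3,4,5,9,10}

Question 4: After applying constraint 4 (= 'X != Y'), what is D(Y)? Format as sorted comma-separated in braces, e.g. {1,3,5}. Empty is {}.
Constraint 1 (X != Y) on D(X)={3,4,5,9,10} D(Y)={3,5,8,9,10}: no change
Constraint 2 (Z != X) on D(Z)={4,5,6,7,9} D(X)={3,4,5,9,10}: no change
Constraint 3 (X < Y) on D(X)={3,4,5,9,10} D(Y)={3,5,8,9,10}: X {3,4,5,9,10}->{3,4,5,9}; Y {3,5,8,9,10}->{5,8,9,10}
Constraint 4 (X != Y) on D(X)={3,4,5,9} D(Y)={5,8,9,10}: no change
So after constraint 4: D(Y) = {5,8,9,10}

Answer: {5,8,9,10}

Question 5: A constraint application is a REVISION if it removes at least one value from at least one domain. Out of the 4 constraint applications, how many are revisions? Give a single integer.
Constraint 1 (X != Y) on D(X)={3,4,5,9,10} D(Y)={3,5,8,9,10}: no change => not a revision
Constraint 2 (Z != X) on D(Z)={4,5,6,7,9} D(X)={3,4,5,9,10}: no change => not a revision
Constraint 3 (X < Y) on D(X)={3,4,5,9,10} D(Y)={3,5,8,9,10}: X {3,4,5,9,10}->{3,4,5,9}; Y {3,5,8,9,10}->{5,8,9,10} => REVISION
Constraint 4 (X != Y) on D(X)={3,4,5,9} D(Y)={5,8,9,10}: no change => not a revision
Total revisions = 1

Answer: 1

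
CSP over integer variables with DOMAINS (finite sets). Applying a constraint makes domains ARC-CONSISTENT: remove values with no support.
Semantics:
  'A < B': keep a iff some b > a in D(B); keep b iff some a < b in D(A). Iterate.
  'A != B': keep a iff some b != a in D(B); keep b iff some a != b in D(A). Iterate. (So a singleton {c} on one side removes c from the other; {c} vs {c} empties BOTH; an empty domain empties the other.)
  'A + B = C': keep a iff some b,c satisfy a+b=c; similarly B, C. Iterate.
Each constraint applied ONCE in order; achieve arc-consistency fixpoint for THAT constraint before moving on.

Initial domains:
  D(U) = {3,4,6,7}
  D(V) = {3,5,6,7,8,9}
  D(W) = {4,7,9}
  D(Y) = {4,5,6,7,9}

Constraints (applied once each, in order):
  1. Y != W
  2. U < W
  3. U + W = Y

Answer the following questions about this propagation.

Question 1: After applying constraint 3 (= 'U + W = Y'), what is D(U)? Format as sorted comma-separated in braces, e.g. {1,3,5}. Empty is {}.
Answer: {3}

Derivation:
Constraint 1 (Y != W) on D(Y)={4,5,6,7,9} D(W)={4,7,9}: no change
Constraint 2 (U < W) on D(U)={3,4,6,7} D(W)={4,7,9}: no change
Constraint 3 (U + W = Y) on D(U)={3,4,6,7} D(W)={4,7,9} D(Y)={4,5,6,7,9}: U {3,4,6,7}->{3}; W {4,7,9}->{4}; Y {4,5,6,7,9}->{7}
So after constraint 3: D(U) = {3}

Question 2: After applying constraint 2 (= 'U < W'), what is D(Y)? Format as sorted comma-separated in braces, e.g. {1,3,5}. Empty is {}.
Constraint 1 (Y != W) on D(Y)={4,5,6,7,9} D(W)={4,7,9}: no change
Constraint 2 (U < W) on D(U)={3,4,6,7} D(W)={4,7,9}: no change
So after constraint 2: D(Y) = {4,5,6,7,9}

Answer: {4,5,6,7,9}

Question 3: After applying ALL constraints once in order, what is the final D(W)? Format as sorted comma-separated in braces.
Constraint 1 (Y != W) on D(Y)={4,5,6,7,9} D(W)={4,7,9}: no change
Constraint 2 (U < W) on D(U)={3,4,6,7} D(W)={4,7,9}: no change
Constraint 3 (U + W = Y) on D(U)={3,4,6,7} D(W)={4,7,9} D(Y)={4,5,6,7,9}: U {3,4,6,7}->{3}; W {4,7,9}->{4}; Y {4,5,6,7,9}->{7}
So after all 3 constraints: D(W) = {4}

Answer: {4}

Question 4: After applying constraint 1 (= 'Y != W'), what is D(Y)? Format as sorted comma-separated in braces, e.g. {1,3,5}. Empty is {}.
Constraint 1 (Y != W) on D(Y)={4,5,6,7,9} D(W)={4,7,9}: no change
So after constraint 1: D(Y) = {4,5,6,7,9}

Answer: {4,5,6,7,9}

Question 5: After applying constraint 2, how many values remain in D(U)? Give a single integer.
Answer: 4

Derivation:
Constraint 1 (Y != W) on D(Y)={4,5,6,7,9} D(W)={4,7,9}: no change
Constraint 2 (U < W) on D(U)={3,4,6,7} D(W)={4,7,9}: no change
So after constraint 2: D(U)={3,4,6,7}, size = 4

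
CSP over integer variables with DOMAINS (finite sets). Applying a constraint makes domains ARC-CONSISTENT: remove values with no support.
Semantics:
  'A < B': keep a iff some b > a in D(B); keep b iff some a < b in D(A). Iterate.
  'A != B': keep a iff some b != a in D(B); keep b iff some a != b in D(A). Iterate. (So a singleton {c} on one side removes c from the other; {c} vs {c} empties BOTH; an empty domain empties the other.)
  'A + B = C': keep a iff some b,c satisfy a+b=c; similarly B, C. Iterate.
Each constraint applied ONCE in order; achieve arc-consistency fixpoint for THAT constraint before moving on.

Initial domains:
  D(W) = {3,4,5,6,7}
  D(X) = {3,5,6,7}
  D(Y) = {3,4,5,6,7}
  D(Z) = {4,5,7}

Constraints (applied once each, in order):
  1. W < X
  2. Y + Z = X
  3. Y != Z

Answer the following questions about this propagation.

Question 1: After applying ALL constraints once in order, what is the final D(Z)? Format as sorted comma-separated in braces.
Answer: {4}

Derivation:
Constraint 1 (W < X) on D(W)={3,4,5,6,7} D(X)={3,5,6,7}: W {3,4,5,6,7}->{3,4,5,6}; X {3,5,6,7}->{5,6,7}
Constraint 2 (Y + Z = X) on D(Y)={3,4,5,6,7} D(Z)={4,5,7} D(X)={5,6,7}: Y {3,4,5,6,7}->{3}; Z {4,5,7}->{4}; X {5,6,7}->{7}
Constraint 3 (Y != Z) on D(Y)={3} D(Z)={4}: no change
So after all 3 constraints: D(Z) = {4}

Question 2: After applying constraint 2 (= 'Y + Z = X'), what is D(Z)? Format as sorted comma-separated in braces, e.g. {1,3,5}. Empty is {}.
Answer: {4}

Derivation:
Constraint 1 (W < X) on D(W)={3,4,5,6,7} D(X)={3,5,6,7}: W {3,4,5,6,7}->{3,4,5,6}; X {3,5,6,7}->{5,6,7}
Constraint 2 (Y + Z = X) on D(Y)={3,4,5,6,7} D(Z)={4,5,7} D(X)={5,6,7}: Y {3,4,5,6,7}->{3}; Z {4,5,7}->{4}; X {5,6,7}->{7}
So after constraint 2: D(Z) = {4}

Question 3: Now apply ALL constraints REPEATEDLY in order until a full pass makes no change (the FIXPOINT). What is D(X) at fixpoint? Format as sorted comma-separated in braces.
pass 0 (initial): D(X)={3,5,6,7}
pass 1: W {3,4,5,6,7}->{3,4,5,6}; X {3,5,6,7}->{7}; Y {3,4,5,6,7}->{3}; Z {4,5,7}->{4}
pass 2: no change
Fixpoint after 2 passes: D(X) = {7}

Answer: {7}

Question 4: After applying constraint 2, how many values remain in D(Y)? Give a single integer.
Constraint 1 (W < X) on D(W)={3,4,5,6,7} D(X)={3,5,6,7}: W {3,4,5,6,7}->{3,4,5,6}; X {3,5,6,7}->{5,6,7}
Constraint 2 (Y + Z = X) on D(Y)={3,4,5,6,7} D(Z)={4,5,7} D(X)={5,6,7}: Y {3,4,5,6,7}->{3}; Z {4,5,7}->{4}; X {5,6,7}->{7}
So after constraint 2: D(Y)={3}, size = 1

Answer: 1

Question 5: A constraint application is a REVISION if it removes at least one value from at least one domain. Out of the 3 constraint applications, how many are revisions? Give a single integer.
Constraint 1 (W < X) on D(W)={3,4,5,6,7} D(X)={3,5,6,7}: W {3,4,5,6,7}->{3,4,5,6}; X {3,5,6,7}->{5,6,7} => REVISION
Constraint 2 (Y + Z = X) on D(Y)={3,4,5,6,7} D(Z)={4,5,7} D(X)={5,6,7}: Y {3,4,5,6,7}->{3}; Z {4,5,7}->{4}; X {5,6,7}->{7} => REVISION
Constraint 3 (Y != Z) on D(Y)={3} D(Z)={4}: no change => not a revision
Total revisions = 2

Answer: 2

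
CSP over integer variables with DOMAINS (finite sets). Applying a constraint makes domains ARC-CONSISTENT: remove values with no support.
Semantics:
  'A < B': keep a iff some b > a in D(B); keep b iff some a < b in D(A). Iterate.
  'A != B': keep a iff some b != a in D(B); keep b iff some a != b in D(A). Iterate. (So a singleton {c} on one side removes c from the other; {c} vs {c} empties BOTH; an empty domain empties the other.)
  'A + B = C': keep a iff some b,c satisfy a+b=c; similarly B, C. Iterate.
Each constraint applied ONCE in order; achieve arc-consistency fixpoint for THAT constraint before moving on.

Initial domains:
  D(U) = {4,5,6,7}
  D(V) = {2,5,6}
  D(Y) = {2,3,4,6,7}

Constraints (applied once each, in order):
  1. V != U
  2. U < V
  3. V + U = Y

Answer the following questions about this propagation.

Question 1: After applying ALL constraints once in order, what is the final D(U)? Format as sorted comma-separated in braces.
Constraint 1 (V != U) on D(V)={2,5,6} D(U)={4,5,6,7}: no change
Constraint 2 (U < V) on D(U)={4,5,6,7} D(V)={2,5,6}: U {4,5,6,7}->{4,5}; V {2,5,6}->{5,6}
Constraint 3 (V + U = Y) on D(V)={5,6} D(U)={4,5} D(Y)={2,3,4,6,7}: V {5,6}->{}; U {4,5}->{}; Y {2,3,4,6,7}->{}
So after all 3 constraints: D(U) = {}

Answer: {}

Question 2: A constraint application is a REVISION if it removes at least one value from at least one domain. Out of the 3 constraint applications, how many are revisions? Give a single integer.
Constraint 1 (V != U) on D(V)={2,5,6} D(U)={4,5,6,7}: no change => not a revision
Constraint 2 (U < V) on D(U)={4,5,6,7} D(V)={2,5,6}: U {4,5,6,7}->{4,5}; V {2,5,6}->{5,6} => REVISION
Constraint 3 (V + U = Y) on D(V)={5,6} D(U)={4,5} D(Y)={2,3,4,6,7}: V {5,6}->{}; U {4,5}->{}; Y {2,3,4,6,7}->{} => REVISION
Total revisions = 2

Answer: 2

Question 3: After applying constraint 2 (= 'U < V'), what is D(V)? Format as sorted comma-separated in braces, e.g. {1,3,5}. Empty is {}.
Answer: {5,6}

Derivation:
Constraint 1 (V != U) on D(V)={2,5,6} D(U)={4,5,6,7}: no change
Constraint 2 (U < V) on D(U)={4,5,6,7} D(V)={2,5,6}: U {4,5,6,7}->{4,5}; V {2,5,6}->{5,6}
So after constraint 2: D(V) = {5,6}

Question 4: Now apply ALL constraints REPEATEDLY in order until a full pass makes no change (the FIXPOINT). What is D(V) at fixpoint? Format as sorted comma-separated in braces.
Answer: {}

Derivation:
pass 0 (initial): D(V)={2,5,6}
pass 1: U {4,5,6,7}->{}; V {2,5,6}->{}; Y {2,3,4,6,7}->{}
pass 2: no change
Fixpoint after 2 passes: D(V) = {}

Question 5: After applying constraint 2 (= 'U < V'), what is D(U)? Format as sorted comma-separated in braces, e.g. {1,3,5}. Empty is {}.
Answer: {4,5}

Derivation:
Constraint 1 (V != U) on D(V)={2,5,6} D(U)={4,5,6,7}: no change
Constraint 2 (U < V) on D(U)={4,5,6,7} D(V)={2,5,6}: U {4,5,6,7}->{4,5}; V {2,5,6}->{5,6}
So after constraint 2: D(U) = {4,5}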